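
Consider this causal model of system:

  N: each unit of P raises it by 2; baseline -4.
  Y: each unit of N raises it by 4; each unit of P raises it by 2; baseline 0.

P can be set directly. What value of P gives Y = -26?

Substituting into the Y equation gives Y = 10*P - 16.
Solve 10*P - 16 = -26: P = (-26 + 16) / 10 = -1.

P = -1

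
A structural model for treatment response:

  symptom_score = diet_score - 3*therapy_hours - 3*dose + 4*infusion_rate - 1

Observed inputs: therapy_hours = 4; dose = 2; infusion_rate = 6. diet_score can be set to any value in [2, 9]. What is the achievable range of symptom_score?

Substituting into the symptom_score equation gives symptom_score = diet_score + 5.
Linear in diet_score, so extremes are at the endpoints: diet_score = 2 gives symptom_score = 7; diet_score = 9 gives symptom_score = 14.

7 to 14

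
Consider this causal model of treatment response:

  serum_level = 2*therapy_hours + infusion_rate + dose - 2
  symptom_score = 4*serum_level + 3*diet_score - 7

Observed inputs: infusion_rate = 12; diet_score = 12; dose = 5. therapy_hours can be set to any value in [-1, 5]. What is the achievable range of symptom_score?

81 to 129

Substituting into the serum_level equation gives serum_level = 2*therapy_hours + 15.
So symptom_score = 8*therapy_hours + 89.
Linear in therapy_hours, so extremes are at the endpoints: therapy_hours = -1 gives symptom_score = 81; therapy_hours = 5 gives symptom_score = 129.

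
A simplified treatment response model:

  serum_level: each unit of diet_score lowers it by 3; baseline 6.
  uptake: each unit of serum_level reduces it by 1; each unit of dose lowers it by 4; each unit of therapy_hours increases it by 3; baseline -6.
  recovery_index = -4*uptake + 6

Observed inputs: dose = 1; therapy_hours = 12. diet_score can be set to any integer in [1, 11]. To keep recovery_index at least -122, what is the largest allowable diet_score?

Substituting into the uptake equation gives uptake = 3*diet_score + 20.
Substituting into the recovery_index equation gives recovery_index = -12*diet_score - 74.
Require -12*diet_score - 74 ≥ -122, so diet_score ≤ 4.
The largest integer in [1, 11] satisfying this is 4.

diet_score = 4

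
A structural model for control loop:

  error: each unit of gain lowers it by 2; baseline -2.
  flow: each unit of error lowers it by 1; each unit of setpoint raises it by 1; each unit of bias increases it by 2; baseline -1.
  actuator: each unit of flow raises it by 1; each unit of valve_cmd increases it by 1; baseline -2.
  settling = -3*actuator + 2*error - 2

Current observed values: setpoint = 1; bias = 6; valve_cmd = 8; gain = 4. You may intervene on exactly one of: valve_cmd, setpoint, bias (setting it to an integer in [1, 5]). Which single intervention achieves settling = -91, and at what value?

Intervening on valve_cmd: with other inputs at their observed values, settling = -3*valve_cmd - 82. Solving for -91 gives valve_cmd = 3, within [1, 5].
Intervening on setpoint: settling = -3*setpoint - 103. Reaching -91 requires setpoint = -4, outside [1, 5].
Intervening on bias: settling = -6*bias - 70. Reaching -91 requires bias = 7/2, not an integer.

set valve_cmd = 3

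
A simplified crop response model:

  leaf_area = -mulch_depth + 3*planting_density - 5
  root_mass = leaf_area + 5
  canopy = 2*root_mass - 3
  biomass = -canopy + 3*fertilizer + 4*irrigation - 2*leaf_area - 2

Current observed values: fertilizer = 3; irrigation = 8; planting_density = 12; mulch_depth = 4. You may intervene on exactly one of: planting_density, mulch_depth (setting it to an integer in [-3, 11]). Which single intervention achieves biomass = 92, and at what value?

set planting_density = -2

Intervening on planting_density: with other inputs at their observed values, biomass = -12*planting_density + 68. Solving for 92 gives planting_density = -2, within [-3, 11].
Intervening on mulch_depth: biomass = 4*mulch_depth - 92. Reaching 92 requires mulch_depth = 46, outside [-3, 11].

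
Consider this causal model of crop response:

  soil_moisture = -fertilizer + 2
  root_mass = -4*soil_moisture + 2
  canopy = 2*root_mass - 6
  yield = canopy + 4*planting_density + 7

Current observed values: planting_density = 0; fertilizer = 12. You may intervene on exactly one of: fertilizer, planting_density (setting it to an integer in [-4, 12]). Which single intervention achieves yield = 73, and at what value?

set planting_density = -3

Intervening on fertilizer: yield = 8*fertilizer - 11. Reaching 73 requires fertilizer = 21/2, not an integer.
Intervening on planting_density: with other inputs at their observed values, yield = 4*planting_density + 85. Solving for 73 gives planting_density = -3, within [-4, 12].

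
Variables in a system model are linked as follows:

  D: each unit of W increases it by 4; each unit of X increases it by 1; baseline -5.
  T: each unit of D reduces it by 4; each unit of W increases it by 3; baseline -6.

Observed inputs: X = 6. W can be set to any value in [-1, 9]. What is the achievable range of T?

Substituting into the D equation gives D = 4*W + 1.
Substituting into the T equation gives T = -13*W - 10.
Linear in W, so extremes are at the endpoints: W = -1 gives T = 3; W = 9 gives T = -127.

-127 to 3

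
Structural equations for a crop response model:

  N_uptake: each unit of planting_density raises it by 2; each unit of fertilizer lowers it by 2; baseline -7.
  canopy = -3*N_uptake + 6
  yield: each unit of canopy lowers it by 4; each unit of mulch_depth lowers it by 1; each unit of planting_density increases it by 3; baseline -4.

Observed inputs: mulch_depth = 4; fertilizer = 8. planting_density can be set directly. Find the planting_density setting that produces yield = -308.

Substituting into the N_uptake equation gives N_uptake = 2*planting_density - 23.
canopy becomes -6*planting_density + 75.
So yield = 27*planting_density - 308.
Solve 27*planting_density - 308 = -308: planting_density = (-308 + 308) / 27 = 0.

planting_density = 0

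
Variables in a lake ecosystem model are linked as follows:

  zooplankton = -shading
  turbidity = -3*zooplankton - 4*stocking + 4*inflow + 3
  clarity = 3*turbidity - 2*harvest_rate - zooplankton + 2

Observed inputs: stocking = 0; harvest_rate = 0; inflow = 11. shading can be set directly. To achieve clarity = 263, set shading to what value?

shading = 12

Substituting into the turbidity equation gives turbidity = 3*shading + 47.
This gives clarity = 10*shading + 143.
Solve 10*shading + 143 = 263: shading = (263 - 143) / 10 = 12.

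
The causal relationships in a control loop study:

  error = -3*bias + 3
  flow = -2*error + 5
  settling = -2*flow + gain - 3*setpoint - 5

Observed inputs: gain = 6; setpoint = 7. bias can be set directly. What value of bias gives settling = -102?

Substituting into the flow equation gives flow = 6*bias - 1.
So settling = -12*bias - 18.
Solve -12*bias - 18 = -102: bias = (-102 + 18) / -12 = 7.

bias = 7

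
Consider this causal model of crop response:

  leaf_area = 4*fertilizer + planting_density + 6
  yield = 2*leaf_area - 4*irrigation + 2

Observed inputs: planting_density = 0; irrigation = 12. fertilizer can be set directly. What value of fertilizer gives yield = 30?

fertilizer = 8

Substituting into the leaf_area equation gives leaf_area = 4*fertilizer + 6.
Substituting into the yield equation gives yield = 8*fertilizer - 34.
Solve 8*fertilizer - 34 = 30: fertilizer = (30 + 34) / 8 = 8.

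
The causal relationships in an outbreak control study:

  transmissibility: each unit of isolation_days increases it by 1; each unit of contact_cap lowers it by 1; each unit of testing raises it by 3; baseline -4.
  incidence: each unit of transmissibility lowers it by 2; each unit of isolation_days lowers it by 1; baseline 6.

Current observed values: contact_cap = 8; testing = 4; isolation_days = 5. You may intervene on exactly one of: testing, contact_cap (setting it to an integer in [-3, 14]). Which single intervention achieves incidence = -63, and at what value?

Intervening on testing: with other inputs at their observed values, incidence = -6*testing + 15. Solving for -63 gives testing = 13, within [-3, 14].
Intervening on contact_cap: incidence = 2*contact_cap - 25. Reaching -63 requires contact_cap = -19, outside [-3, 14].

set testing = 13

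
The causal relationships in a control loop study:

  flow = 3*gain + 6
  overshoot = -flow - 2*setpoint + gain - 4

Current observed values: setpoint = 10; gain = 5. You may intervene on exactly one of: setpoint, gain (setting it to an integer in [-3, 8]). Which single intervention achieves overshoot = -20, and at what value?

Intervening on setpoint: with other inputs at their observed values, overshoot = -2*setpoint - 20. Solving for -20 gives setpoint = 0, within [-3, 8].
Intervening on gain: overshoot = -2*gain - 30. Reaching -20 requires gain = -5, outside [-3, 8].

set setpoint = 0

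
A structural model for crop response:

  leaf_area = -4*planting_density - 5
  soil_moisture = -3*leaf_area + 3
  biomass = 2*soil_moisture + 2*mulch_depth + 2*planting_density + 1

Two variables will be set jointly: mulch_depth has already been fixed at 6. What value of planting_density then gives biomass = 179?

planting_density = 5

With mulch_depth held at 6:
Substituting into the soil_moisture equation gives soil_moisture = 12*planting_density + 18.
biomass becomes 26*planting_density + 49.
Solve 26*planting_density + 49 = 179: planting_density = (179 - 49) / 26 = 5.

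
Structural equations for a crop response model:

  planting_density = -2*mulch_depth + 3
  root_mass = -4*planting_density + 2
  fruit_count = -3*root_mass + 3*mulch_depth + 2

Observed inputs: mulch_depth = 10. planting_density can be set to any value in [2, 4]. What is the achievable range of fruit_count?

50 to 74

Intervening on planting_density fixes its value directly, overriding its dependence on mulch_depth.
Substituting into the fruit_count equation gives fruit_count = 12*planting_density + 26.
Linear in planting_density, so extremes are at the endpoints: planting_density = 2 gives fruit_count = 50; planting_density = 4 gives fruit_count = 74.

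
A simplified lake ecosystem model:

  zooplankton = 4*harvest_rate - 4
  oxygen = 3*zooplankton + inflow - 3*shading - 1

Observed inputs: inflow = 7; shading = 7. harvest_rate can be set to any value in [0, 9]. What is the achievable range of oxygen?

Substituting into the oxygen equation gives oxygen = 12*harvest_rate - 27.
Linear in harvest_rate, so extremes are at the endpoints: harvest_rate = 0 gives oxygen = -27; harvest_rate = 9 gives oxygen = 81.

-27 to 81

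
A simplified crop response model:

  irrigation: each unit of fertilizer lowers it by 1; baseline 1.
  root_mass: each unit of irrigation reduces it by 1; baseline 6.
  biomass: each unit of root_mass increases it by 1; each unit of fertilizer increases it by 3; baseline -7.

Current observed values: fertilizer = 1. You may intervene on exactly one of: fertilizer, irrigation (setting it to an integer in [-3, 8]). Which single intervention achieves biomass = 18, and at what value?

set fertilizer = 5

Intervening on fertilizer: with other inputs at their observed values, biomass = 4*fertilizer - 2. Solving for 18 gives fertilizer = 5, within [-3, 8].
Intervening on irrigation: biomass = -irrigation + 2. Reaching 18 requires irrigation = -16, outside [-3, 8].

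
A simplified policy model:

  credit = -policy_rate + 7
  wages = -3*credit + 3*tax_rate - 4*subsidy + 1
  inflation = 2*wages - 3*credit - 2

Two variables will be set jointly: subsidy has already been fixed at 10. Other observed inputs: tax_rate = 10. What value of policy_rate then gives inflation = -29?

With subsidy held at 10:
Substituting into the wages equation gives wages = 3*policy_rate - 30.
This gives inflation = 9*policy_rate - 83.
Solve 9*policy_rate - 83 = -29: policy_rate = (-29 + 83) / 9 = 6.

policy_rate = 6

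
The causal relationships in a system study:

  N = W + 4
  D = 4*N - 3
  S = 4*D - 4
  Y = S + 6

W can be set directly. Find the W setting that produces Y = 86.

Substituting into the D equation gives D = 4*W + 13.
Substituting into the S equation gives S = 16*W + 48.
Substituting into the Y equation gives Y = 16*W + 54.
Solve 16*W + 54 = 86: W = (86 - 54) / 16 = 2.

W = 2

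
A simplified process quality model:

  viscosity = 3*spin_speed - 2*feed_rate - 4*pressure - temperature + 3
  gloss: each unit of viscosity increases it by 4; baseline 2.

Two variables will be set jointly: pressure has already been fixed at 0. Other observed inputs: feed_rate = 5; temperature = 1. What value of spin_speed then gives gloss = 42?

spin_speed = 6

With pressure held at 0:
Substituting into the viscosity equation gives viscosity = 3*spin_speed - 8.
Substituting into the gloss equation gives gloss = 12*spin_speed - 30.
Solve 12*spin_speed - 30 = 42: spin_speed = (42 + 30) / 12 = 6.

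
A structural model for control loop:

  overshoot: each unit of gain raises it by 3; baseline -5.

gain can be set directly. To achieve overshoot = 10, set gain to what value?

gain = 5

Solve 3*gain - 5 = 10: gain = (10 + 5) / 3 = 5.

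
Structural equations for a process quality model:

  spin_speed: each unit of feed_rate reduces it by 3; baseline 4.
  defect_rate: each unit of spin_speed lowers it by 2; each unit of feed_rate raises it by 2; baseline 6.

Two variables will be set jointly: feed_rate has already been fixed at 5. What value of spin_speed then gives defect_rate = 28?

With feed_rate held at 5:
Intervening on spin_speed fixes its value directly, overriding its dependence on feed_rate.
Substituting into the defect_rate equation gives defect_rate = -2*spin_speed + 16.
Solve -2*spin_speed + 16 = 28: spin_speed = (28 - 16) / -2 = -6.

spin_speed = -6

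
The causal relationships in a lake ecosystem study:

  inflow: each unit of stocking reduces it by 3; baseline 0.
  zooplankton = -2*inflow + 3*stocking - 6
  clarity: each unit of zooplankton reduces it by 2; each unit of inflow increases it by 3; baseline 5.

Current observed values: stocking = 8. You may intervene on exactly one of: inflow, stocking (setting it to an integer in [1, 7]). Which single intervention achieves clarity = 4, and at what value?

Intervening on inflow: with other inputs at their observed values, clarity = 7*inflow - 31. Solving for 4 gives inflow = 5, within [1, 7].
Intervening on stocking: clarity = -27*stocking + 17. Reaching 4 requires stocking = 13/27, not an integer.

set inflow = 5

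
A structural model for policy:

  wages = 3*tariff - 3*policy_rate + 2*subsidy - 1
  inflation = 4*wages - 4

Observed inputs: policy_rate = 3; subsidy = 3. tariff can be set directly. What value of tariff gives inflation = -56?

Substituting into the wages equation gives wages = 3*tariff - 4.
Substituting into the inflation equation gives inflation = 12*tariff - 20.
Solve 12*tariff - 20 = -56: tariff = (-56 + 20) / 12 = -3.

tariff = -3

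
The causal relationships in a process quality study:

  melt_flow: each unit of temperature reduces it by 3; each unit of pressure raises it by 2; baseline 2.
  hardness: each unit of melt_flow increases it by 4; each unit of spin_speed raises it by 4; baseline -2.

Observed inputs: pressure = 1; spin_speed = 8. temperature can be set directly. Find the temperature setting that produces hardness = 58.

temperature = -1

Substituting into the melt_flow equation gives melt_flow = -3*temperature + 4.
hardness becomes -12*temperature + 46.
Solve -12*temperature + 46 = 58: temperature = (58 - 46) / -12 = -1.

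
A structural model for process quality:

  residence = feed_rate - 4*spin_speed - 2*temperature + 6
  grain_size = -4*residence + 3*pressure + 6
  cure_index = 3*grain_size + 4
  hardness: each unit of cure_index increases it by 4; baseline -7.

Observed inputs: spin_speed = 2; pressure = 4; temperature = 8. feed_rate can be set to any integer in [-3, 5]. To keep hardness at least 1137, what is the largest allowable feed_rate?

Substituting into the residence equation gives residence = feed_rate - 18.
So grain_size = -4*feed_rate + 90.
So cure_index = -12*feed_rate + 274.
Substituting into the hardness equation gives hardness = -48*feed_rate + 1089.
Require -48*feed_rate + 1089 ≥ 1137, so feed_rate ≤ -1.
The largest integer in [-3, 5] satisfying this is -1.

feed_rate = -1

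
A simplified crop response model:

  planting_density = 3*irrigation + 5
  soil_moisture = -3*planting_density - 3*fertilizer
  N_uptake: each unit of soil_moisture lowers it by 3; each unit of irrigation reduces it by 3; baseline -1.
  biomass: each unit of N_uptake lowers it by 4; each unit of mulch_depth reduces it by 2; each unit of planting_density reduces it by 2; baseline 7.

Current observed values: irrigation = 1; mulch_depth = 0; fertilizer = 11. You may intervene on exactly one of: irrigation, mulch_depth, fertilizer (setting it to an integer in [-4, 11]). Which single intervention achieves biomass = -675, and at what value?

set mulch_depth = -1

Intervening on irrigation: biomass = -102*irrigation - 575. Reaching -675 requires irrigation = 50/51, not an integer.
Intervening on mulch_depth: with other inputs at their observed values, biomass = -2*mulch_depth - 677. Solving for -675 gives mulch_depth = -1, within [-4, 11].
Intervening on fertilizer: biomass = -36*fertilizer - 281. Reaching -675 requires fertilizer = 197/18, not an integer.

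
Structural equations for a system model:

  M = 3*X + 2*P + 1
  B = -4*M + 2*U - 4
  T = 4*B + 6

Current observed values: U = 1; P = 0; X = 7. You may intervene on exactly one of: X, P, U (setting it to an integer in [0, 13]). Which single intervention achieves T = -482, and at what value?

Intervening on X: T = -48*X - 18. Reaching -482 requires X = 29/3, not an integer.
Intervening on P: with other inputs at their observed values, T = -32*P - 354. Solving for -482 gives P = 4, within [0, 13].
Intervening on U: T = 8*U - 362. Reaching -482 requires U = -15, outside [0, 13].

set P = 4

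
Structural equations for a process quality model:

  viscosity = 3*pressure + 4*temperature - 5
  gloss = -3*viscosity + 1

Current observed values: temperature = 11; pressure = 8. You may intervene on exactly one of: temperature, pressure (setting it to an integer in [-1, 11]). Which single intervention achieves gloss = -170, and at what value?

set pressure = 6

Intervening on temperature: gloss = -12*temperature - 56. Reaching -170 requires temperature = 19/2, not an integer.
Intervening on pressure: with other inputs at their observed values, gloss = -9*pressure - 116. Solving for -170 gives pressure = 6, within [-1, 11].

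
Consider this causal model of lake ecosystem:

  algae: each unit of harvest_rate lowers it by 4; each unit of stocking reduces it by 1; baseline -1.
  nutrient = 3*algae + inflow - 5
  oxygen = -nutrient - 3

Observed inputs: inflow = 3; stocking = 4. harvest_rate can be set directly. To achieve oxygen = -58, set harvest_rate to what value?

Substituting into the algae equation gives algae = -4*harvest_rate - 5.
Substituting into the nutrient equation gives nutrient = -12*harvest_rate - 17.
This gives oxygen = 12*harvest_rate + 14.
Solve 12*harvest_rate + 14 = -58: harvest_rate = (-58 - 14) / 12 = -6.

harvest_rate = -6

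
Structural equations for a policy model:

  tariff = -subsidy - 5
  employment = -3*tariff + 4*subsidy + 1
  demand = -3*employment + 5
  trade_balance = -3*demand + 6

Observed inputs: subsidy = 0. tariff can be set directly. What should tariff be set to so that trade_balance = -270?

tariff = 10

Intervening on tariff fixes its value directly, overriding its dependence on subsidy.
Substituting into the employment equation gives employment = -3*tariff + 1.
Substituting into the demand equation gives demand = 9*tariff + 2.
So trade_balance = -27*tariff.
Solve -27*tariff = -270: tariff = -270 / -27 = 10.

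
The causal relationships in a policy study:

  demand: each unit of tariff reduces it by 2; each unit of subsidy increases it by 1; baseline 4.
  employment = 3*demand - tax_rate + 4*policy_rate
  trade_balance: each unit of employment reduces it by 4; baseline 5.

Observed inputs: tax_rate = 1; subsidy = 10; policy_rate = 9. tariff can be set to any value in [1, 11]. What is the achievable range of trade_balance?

Substituting into the demand equation gives demand = -2*tariff + 14.
This gives employment = -6*tariff + 77.
Substituting into the trade_balance equation gives trade_balance = 24*tariff - 303.
Linear in tariff, so extremes are at the endpoints: tariff = 1 gives trade_balance = -279; tariff = 11 gives trade_balance = -39.

-279 to -39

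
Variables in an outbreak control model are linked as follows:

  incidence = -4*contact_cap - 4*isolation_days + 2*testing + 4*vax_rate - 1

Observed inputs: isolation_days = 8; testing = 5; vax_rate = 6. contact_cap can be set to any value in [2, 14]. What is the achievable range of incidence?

-55 to -7

Substituting into the incidence equation gives incidence = -4*contact_cap + 1.
Linear in contact_cap, so extremes are at the endpoints: contact_cap = 2 gives incidence = -7; contact_cap = 14 gives incidence = -55.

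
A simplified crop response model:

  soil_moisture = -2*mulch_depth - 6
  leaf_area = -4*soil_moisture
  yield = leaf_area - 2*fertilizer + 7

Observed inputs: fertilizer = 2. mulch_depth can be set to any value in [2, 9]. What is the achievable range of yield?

Substituting into the leaf_area equation gives leaf_area = 8*mulch_depth + 24.
Substituting into the yield equation gives yield = 8*mulch_depth + 27.
Linear in mulch_depth, so extremes are at the endpoints: mulch_depth = 2 gives yield = 43; mulch_depth = 9 gives yield = 99.

43 to 99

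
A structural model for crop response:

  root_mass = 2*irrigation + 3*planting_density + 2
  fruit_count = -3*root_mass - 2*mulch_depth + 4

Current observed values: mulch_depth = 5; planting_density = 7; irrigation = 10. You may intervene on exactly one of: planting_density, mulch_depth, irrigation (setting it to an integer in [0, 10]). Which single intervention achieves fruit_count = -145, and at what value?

set mulch_depth = 10

Intervening on planting_density: fruit_count = -9*planting_density - 72. Reaching -145 requires planting_density = 73/9, not an integer.
Intervening on mulch_depth: with other inputs at their observed values, fruit_count = -2*mulch_depth - 125. Solving for -145 gives mulch_depth = 10, within [0, 10].
Intervening on irrigation: fruit_count = -6*irrigation - 75. Reaching -145 requires irrigation = 35/3, not an integer.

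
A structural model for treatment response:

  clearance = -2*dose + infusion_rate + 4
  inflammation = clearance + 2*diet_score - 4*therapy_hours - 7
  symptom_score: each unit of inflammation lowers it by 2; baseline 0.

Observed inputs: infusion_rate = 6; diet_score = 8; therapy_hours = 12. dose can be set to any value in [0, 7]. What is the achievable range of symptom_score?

Substituting into the clearance equation gives clearance = -2*dose + 10.
Substituting into the inflammation equation gives inflammation = -2*dose - 29.
symptom_score becomes 4*dose + 58.
Linear in dose, so extremes are at the endpoints: dose = 0 gives symptom_score = 58; dose = 7 gives symptom_score = 86.

58 to 86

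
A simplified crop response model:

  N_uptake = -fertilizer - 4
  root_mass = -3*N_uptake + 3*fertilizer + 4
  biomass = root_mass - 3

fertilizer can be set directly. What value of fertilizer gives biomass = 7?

fertilizer = -1

Substituting into the root_mass equation gives root_mass = 6*fertilizer + 16.
So biomass = 6*fertilizer + 13.
Solve 6*fertilizer + 13 = 7: fertilizer = (7 - 13) / 6 = -1.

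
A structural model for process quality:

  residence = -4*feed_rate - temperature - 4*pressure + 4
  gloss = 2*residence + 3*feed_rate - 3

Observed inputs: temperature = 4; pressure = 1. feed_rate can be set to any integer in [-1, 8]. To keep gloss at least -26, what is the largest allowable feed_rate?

Substituting into the residence equation gives residence = -4*feed_rate - 4.
Substituting into the gloss equation gives gloss = -5*feed_rate - 11.
Require -5*feed_rate - 11 ≥ -26, so feed_rate ≤ 3.
The largest integer in [-1, 8] satisfying this is 3.

feed_rate = 3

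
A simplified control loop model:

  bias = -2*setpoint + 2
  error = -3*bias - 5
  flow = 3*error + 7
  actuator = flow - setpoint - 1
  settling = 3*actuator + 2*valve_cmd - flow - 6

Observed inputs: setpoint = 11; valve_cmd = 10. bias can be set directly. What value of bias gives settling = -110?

Intervening on bias fixes its value directly, overriding its dependence on setpoint.
Substituting into the flow equation gives flow = -9*bias - 8.
Substituting into the actuator equation gives actuator = -9*bias - 20.
settling becomes -18*bias - 38.
Solve -18*bias - 38 = -110: bias = (-110 + 38) / -18 = 4.

bias = 4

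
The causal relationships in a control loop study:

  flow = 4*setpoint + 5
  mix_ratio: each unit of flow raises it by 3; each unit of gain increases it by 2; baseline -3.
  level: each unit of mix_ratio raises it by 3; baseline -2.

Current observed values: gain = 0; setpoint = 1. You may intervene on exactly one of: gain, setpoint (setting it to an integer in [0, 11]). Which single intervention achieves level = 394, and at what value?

Intervening on gain: level = 6*gain + 70. Reaching 394 requires gain = 54, outside [0, 11].
Intervening on setpoint: with other inputs at their observed values, level = 36*setpoint + 34. Solving for 394 gives setpoint = 10, within [0, 11].

set setpoint = 10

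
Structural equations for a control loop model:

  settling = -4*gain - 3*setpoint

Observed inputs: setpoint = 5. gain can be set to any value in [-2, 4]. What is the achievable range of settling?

Substituting into the settling equation gives settling = -4*gain - 15.
Linear in gain, so extremes are at the endpoints: gain = -2 gives settling = -7; gain = 4 gives settling = -31.

-31 to -7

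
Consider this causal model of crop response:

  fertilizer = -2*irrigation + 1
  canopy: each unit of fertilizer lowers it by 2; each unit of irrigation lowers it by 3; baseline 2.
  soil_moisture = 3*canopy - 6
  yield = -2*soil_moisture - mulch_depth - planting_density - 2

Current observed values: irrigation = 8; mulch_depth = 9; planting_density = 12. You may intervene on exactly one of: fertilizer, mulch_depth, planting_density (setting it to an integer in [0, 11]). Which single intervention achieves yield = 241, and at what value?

set fertilizer = 10

Intervening on fertilizer: with other inputs at their observed values, yield = 12*fertilizer + 121. Solving for 241 gives fertilizer = 10, within [0, 11].
Intervening on mulch_depth: yield = -mulch_depth - 50. Reaching 241 requires mulch_depth = -291, outside [0, 11].
Intervening on planting_density: yield = -planting_density - 47. Reaching 241 requires planting_density = -288, outside [0, 11].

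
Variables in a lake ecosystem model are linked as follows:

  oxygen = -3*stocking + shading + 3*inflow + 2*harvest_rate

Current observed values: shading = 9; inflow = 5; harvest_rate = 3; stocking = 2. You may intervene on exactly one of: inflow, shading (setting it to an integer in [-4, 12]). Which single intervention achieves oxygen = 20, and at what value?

Intervening on inflow: oxygen = 3*inflow + 9. Reaching 20 requires inflow = 11/3, not an integer.
Intervening on shading: with other inputs at their observed values, oxygen = shading + 15. Solving for 20 gives shading = 5, within [-4, 12].

set shading = 5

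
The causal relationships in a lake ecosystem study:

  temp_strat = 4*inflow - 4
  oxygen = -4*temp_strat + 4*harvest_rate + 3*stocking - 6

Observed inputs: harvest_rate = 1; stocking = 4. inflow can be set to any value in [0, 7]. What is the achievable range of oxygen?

Substituting into the oxygen equation gives oxygen = -16*inflow + 26.
Linear in inflow, so extremes are at the endpoints: inflow = 0 gives oxygen = 26; inflow = 7 gives oxygen = -86.

-86 to 26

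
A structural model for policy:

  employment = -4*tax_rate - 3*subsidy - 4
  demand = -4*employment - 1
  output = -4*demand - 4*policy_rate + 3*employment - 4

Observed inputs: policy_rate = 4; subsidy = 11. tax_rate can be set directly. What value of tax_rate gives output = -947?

tax_rate = 3

Substituting into the employment equation gives employment = -4*tax_rate - 37.
Substituting into the demand equation gives demand = 16*tax_rate + 147.
Substituting into the output equation gives output = -76*tax_rate - 719.
Solve -76*tax_rate - 719 = -947: tax_rate = (-947 + 719) / -76 = 3.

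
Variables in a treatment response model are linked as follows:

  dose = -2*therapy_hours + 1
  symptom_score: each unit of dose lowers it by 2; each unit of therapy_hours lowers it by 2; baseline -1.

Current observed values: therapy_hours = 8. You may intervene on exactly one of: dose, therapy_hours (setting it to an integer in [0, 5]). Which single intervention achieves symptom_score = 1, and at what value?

set therapy_hours = 2

Intervening on dose: symptom_score = -2*dose - 17. Reaching 1 requires dose = -9, outside [0, 5].
Intervening on therapy_hours: with other inputs at their observed values, symptom_score = 2*therapy_hours - 3. Solving for 1 gives therapy_hours = 2, within [0, 5].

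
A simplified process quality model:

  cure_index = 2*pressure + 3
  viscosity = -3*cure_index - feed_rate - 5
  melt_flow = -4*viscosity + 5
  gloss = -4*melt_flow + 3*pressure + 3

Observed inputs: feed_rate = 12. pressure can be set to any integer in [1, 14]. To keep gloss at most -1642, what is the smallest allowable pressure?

pressure = 13

Substituting into the viscosity equation gives viscosity = -6*pressure - 26.
melt_flow becomes 24*pressure + 109.
Substituting into the gloss equation gives gloss = -93*pressure - 433.
Require -93*pressure - 433 ≤ -1642, so pressure ≥ 13.
The smallest integer in [1, 14] satisfying this is 13.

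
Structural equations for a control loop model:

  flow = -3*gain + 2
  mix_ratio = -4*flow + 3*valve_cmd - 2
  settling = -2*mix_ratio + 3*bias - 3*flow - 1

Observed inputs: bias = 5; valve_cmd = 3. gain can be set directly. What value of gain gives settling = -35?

gain = 3

Substituting into the mix_ratio equation gives mix_ratio = 12*gain - 1.
settling becomes -15*gain + 10.
Solve -15*gain + 10 = -35: gain = (-35 - 10) / -15 = 3.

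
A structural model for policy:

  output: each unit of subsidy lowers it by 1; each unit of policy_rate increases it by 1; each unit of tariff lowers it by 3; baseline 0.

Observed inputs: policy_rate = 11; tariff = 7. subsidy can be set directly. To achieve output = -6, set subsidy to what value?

Substituting into the output equation gives output = -subsidy - 10.
Solve -subsidy - 10 = -6: subsidy = (-6 + 10) / -1 = -4.

subsidy = -4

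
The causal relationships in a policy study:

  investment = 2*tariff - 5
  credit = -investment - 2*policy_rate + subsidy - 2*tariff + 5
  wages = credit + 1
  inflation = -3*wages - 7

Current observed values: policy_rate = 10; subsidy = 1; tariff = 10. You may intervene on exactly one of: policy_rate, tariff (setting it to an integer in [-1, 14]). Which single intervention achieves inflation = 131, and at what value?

Intervening on policy_rate: with other inputs at their observed values, inflation = 6*policy_rate + 77. Solving for 131 gives policy_rate = 9, within [-1, 14].
Intervening on tariff: inflation = 12*tariff + 17. Reaching 131 requires tariff = 19/2, not an integer.

set policy_rate = 9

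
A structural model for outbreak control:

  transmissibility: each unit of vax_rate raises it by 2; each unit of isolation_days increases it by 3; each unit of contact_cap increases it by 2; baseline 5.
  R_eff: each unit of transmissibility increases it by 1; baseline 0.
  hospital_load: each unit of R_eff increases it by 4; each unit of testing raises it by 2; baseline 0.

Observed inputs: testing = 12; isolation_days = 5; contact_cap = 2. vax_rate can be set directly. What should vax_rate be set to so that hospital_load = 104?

Substituting into the transmissibility equation gives transmissibility = 2*vax_rate + 24.
So R_eff = 2*vax_rate + 24.
hospital_load becomes 8*vax_rate + 120.
Solve 8*vax_rate + 120 = 104: vax_rate = (104 - 120) / 8 = -2.

vax_rate = -2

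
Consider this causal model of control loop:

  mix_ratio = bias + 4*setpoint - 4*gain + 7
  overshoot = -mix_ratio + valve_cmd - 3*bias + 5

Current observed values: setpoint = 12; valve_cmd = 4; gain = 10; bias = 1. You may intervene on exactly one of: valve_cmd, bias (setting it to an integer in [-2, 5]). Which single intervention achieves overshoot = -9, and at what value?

Intervening on valve_cmd: with other inputs at their observed values, overshoot = valve_cmd - 14. Solving for -9 gives valve_cmd = 5, within [-2, 5].
Intervening on bias: overshoot = -4*bias - 6. Reaching -9 requires bias = 3/4, not an integer.

set valve_cmd = 5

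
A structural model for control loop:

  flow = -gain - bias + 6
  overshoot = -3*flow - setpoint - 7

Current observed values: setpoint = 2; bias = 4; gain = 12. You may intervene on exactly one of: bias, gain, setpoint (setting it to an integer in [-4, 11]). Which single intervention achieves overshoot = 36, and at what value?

set bias = 9

Intervening on bias: with other inputs at their observed values, overshoot = 3*bias + 9. Solving for 36 gives bias = 9, within [-4, 11].
Intervening on gain: overshoot = 3*gain - 15. Reaching 36 requires gain = 17, outside [-4, 11].
Intervening on setpoint: overshoot = -setpoint + 23. Reaching 36 requires setpoint = -13, outside [-4, 11].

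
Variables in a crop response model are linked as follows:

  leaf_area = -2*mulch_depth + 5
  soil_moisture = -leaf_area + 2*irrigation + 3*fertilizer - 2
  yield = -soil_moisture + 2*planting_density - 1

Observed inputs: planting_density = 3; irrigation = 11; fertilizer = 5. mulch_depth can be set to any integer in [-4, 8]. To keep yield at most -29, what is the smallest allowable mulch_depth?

Substituting into the soil_moisture equation gives soil_moisture = 2*mulch_depth + 30.
This gives yield = -2*mulch_depth - 25.
Require -2*mulch_depth - 25 ≤ -29, so mulch_depth ≥ 2.
The smallest integer in [-4, 8] satisfying this is 2.

mulch_depth = 2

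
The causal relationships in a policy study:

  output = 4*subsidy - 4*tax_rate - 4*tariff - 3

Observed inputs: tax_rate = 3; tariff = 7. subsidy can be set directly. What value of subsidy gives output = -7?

subsidy = 9

Substituting into the output equation gives output = 4*subsidy - 43.
Solve 4*subsidy - 43 = -7: subsidy = (-7 + 43) / 4 = 9.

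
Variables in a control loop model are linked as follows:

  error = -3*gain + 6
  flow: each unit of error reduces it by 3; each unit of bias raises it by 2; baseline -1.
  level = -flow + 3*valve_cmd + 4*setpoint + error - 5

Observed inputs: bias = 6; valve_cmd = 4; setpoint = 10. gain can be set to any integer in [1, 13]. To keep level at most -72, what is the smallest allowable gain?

Substituting into the flow equation gives flow = 9*gain - 7.
So level = -12*gain + 60.
Require -12*gain + 60 ≤ -72, so gain ≥ 11.
The smallest integer in [1, 13] satisfying this is 11.

gain = 11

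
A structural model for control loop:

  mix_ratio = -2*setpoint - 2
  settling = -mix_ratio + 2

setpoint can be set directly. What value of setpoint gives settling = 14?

Substituting into the settling equation gives settling = 2*setpoint + 4.
Solve 2*setpoint + 4 = 14: setpoint = (14 - 4) / 2 = 5.

setpoint = 5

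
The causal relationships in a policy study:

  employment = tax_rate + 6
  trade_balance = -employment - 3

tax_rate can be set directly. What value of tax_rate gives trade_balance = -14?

Substituting into the trade_balance equation gives trade_balance = -tax_rate - 9.
Solve -tax_rate - 9 = -14: tax_rate = (-14 + 9) / -1 = 5.

tax_rate = 5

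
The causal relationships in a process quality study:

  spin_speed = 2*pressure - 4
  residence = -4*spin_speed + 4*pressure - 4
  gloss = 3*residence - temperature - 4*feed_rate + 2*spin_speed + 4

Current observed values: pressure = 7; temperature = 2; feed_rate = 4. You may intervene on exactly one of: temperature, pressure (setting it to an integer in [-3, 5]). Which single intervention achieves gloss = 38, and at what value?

set pressure = -3

Intervening on temperature: gloss = -temperature - 40. Reaching 38 requires temperature = -78, outside [-3, 5].
Intervening on pressure: with other inputs at their observed values, gloss = -8*pressure + 14. Solving for 38 gives pressure = -3, within [-3, 5].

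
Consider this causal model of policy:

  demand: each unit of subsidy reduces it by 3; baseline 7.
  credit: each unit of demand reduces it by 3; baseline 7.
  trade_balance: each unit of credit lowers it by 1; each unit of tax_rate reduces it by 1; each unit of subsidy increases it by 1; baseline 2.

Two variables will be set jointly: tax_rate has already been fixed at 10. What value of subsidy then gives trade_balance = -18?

With tax_rate held at 10:
Substituting into the credit equation gives credit = 9*subsidy - 14.
Substituting into the trade_balance equation gives trade_balance = -8*subsidy + 6.
Solve -8*subsidy + 6 = -18: subsidy = (-18 - 6) / -8 = 3.

subsidy = 3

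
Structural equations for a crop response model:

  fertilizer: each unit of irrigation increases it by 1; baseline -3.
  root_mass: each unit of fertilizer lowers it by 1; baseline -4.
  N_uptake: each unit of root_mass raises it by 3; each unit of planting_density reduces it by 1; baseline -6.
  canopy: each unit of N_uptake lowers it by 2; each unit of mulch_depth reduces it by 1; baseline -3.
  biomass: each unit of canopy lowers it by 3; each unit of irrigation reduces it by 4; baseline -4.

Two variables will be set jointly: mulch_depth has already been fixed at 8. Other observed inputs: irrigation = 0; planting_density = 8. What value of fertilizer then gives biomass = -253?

With mulch_depth held at 8:
Intervening on fertilizer fixes its value directly, overriding its dependence on irrigation.
Substituting into the N_uptake equation gives N_uptake = -3*fertilizer - 26.
So canopy = 6*fertilizer + 41.
This gives biomass = -18*fertilizer - 127.
Solve -18*fertilizer - 127 = -253: fertilizer = (-253 + 127) / -18 = 7.

fertilizer = 7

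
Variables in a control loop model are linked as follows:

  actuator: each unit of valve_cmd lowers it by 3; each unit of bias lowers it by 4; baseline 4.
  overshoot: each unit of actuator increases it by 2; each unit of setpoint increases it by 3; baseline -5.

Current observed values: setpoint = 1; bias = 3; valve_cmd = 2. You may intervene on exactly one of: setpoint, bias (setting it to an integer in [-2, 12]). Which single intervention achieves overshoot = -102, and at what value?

set bias = 12

Intervening on setpoint: overshoot = 3*setpoint - 33. Reaching -102 requires setpoint = -23, outside [-2, 12].
Intervening on bias: with other inputs at their observed values, overshoot = -8*bias - 6. Solving for -102 gives bias = 12, within [-2, 12].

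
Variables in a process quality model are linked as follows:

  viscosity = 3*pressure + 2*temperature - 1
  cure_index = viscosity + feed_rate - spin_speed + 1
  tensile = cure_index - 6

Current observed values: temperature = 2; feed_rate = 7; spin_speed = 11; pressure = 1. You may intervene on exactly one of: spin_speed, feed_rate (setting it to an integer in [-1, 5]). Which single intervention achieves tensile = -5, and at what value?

set feed_rate = 5

Intervening on spin_speed: tensile = -spin_speed + 8. Reaching -5 requires spin_speed = 13, outside [-1, 5].
Intervening on feed_rate: with other inputs at their observed values, tensile = feed_rate - 10. Solving for -5 gives feed_rate = 5, within [-1, 5].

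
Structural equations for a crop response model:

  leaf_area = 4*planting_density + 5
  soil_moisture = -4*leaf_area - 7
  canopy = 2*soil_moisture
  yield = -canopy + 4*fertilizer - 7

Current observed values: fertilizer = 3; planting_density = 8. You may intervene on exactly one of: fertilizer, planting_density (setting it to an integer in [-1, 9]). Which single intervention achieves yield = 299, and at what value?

set fertilizer = -1

Intervening on fertilizer: with other inputs at their observed values, yield = 4*fertilizer + 303. Solving for 299 gives fertilizer = -1, within [-1, 9].
Intervening on planting_density: yield = 32*planting_density + 59. Reaching 299 requires planting_density = 15/2, not an integer.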